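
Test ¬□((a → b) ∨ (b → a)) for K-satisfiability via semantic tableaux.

1. ¬□((a → b) ∨ (b → a)), w0
2. ¬((a → b) ∨ (b → a)), w1   [¬□-rule on 1: fresh world w1, w0Rw1]
3. ¬(a → b), w1   [¬∨-rule on 2]
4. ¬(b → a), w1   [¬∨-rule on 2]
5. a, w1   [¬→-rule on 3]
6. ¬b, w1   [¬→-rule on 3]
7. b, w1   [¬→-rule on 4]
8. ¬a, w1   [¬→-rule on 4]
Accessibility: w0Rw1
Branch closes: b and ¬b both at w1.
All branches of the tableau close; one closing branch shown above.

Unsatisfiable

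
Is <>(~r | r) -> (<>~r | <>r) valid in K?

Tableau for the negation ~(<>(~r | r) -> (<>~r | <>r)):
1. ~(<>(~r | r) -> (<>~r | <>r)), u
2. <>(~r | r), u   [~->-rule on 1]
3. ~(<>~r | <>r), u   [~->-rule on 1]
4. ~<>~r, u   [~|-rule on 3]
5. ~<>r, u   [~|-rule on 3]
6. ~r | r, v   [<>-rule on 2: fresh world v, uRv]
7. r, v   [~<>-rule on 4 via uRv]
8. ~r, v   [~<>-rule on 5 via uRv]
Accessibility: uRv
Branch closes: r and ~r both at v.
All branches of the negation close; one closing branch shown above.

Valid in K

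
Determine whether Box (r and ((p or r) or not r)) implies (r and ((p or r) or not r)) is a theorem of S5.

Tableau for the negation not (Box (r and ((p or r) or not r)) implies (r and ((p or r) or not r))):
1. not (Box (r and ((p or r) or not r)) implies (r and ((p or r) or not r))), w0
2. Box (r and ((p or r) or not r)), w0   [neg-implies-rule on 1]
3. not (r and ((p or r) or not r)), w0   [neg-implies-rule on 1]
4. r and ((p or r) or not r), w0   [Box-rule on 2 via w0Rw0]
5. r, w0   [and-rule on 4]
6. (p or r) or not r, w0   [and-rule on 4]
7. not ((p or r) or not r), w0   [neg-and-rule on 3 (branches; this branch)]
8. not (p or r), w0   [neg-or-rule on 7]
9. not p, w0   [neg-or-rule on 8]
10. not r, w0   [neg-or-rule on 8]
Accessibility: w0Rw0
Branch closes: r and not r both at w0.
All branches of the negation close; one closing branch shown above.

Valid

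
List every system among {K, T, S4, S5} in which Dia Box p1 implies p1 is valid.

S5-tableau for the negation not (Dia Box p1 implies p1):
1. not (Dia Box p1 implies p1), u
2. Dia Box p1, u
3. not p1, u
4. Box p1, v
5. p1, u
Accessibility: uRu, uRv, vRu, vRv
Branch closes: p1 and not p1 both at u.
Every branch closes (one shown): valid in S5.
S4-tableau for the negation not (Dia Box p1 implies p1):
1. not (Dia Box p1 implies p1), u
2. Dia Box p1, u
3. not p1, u
4. Box p1, v
5. p1, v
Accessibility: uRu, uRv, vRv
Complete open branch: countermodel on an S4-frame, so not valid in S4, nor in K, T (the same frame is also a K-frame and a T-frame).

S5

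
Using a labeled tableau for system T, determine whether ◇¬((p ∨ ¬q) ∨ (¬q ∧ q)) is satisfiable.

Satisfiable (open branch found)

1. ◇¬((p ∨ ¬q) ∨ (¬q ∧ q)), u
2. ¬((p ∨ ¬q) ∨ (¬q ∧ q)), v
3. ¬(p ∨ ¬q), v
4. ¬(¬q ∧ q), v
5. ¬p, v
6. q, v
Accessibility: uRu, uRv, vRv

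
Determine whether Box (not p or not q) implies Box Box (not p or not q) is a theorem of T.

Tableau for the negation not (Box (not p or not q) implies Box Box (not p or not q)):
1. not (Box (not p or not q) implies Box Box (not p or not q)), 0
2. Box (not p or not q), 0
3. not Box Box (not p or not q), 0
4. not p or not q, 0
5. not q, 0
6. not Box (not p or not q), 1
7. not p or not q, 1
8. not q, 1
9. not (not p or not q), 2
10. p, 2
11. q, 2
Accessibility: 0R0, 0R1, 1R1, 1R2, 2R2
The negation has an open branch (countermodel exists).

No, not valid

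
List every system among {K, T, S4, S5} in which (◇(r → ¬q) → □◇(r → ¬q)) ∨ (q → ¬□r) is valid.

S5

S4-tableau for the negation ¬((◇(r → ¬q) → □◇(r → ¬q)) ∨ (q → ¬□r)):
1. ¬((◇(r → ¬q) → □◇(r → ¬q)) ∨ (q → ¬□r)), 0
2. ¬(◇(r → ¬q) → □◇(r → ¬q)), 0   [¬∨-rule on 1]
3. ¬(q → ¬□r), 0   [¬∨-rule on 1]
4. ◇(r → ¬q), 0   [¬→-rule on 2]
5. ¬□◇(r → ¬q), 0   [¬→-rule on 2]
6. q, 0   [¬→-rule on 3]
7. □r, 0   [¬→-rule on 3]
8. r, 0   [□-rule on 7 via 0R0]
9. r → ¬q, 1   [◇-rule on 4: fresh world 1, 0R1]
10. r, 1   [□-rule on 7 via 0R1]
11. ¬q, 1   [→-rule on 9 (branches; this branch)]
12. ¬◇(r → ¬q), 2   [¬□-rule on 5: fresh world 2, 0R2]
13. r, 2   [□-rule on 7 via 0R2]
14. ¬(r → ¬q), 2   [¬◇-rule on 12 via 2R2]
15. q, 2   [¬→-rule on 14]
Accessibility: 0R0, 0R1, 0R2, 1R1, 2R2
Complete open branch: countermodel on an S4-frame, so not valid in S4, nor in K, T (the same frame is also a K-frame and a T-frame).
S5-tableau for the negation ¬((◇(r → ¬q) → □◇(r → ¬q)) ∨ (q → ¬□r)):
1. ¬((◇(r → ¬q) → □◇(r → ¬q)) ∨ (q → ¬□r)), 0
2. ¬(◇(r → ¬q) → □◇(r → ¬q)), 0   [¬∨-rule on 1]
3. ¬(q → ¬□r), 0   [¬∨-rule on 1]
4. ◇(r → ¬q), 0   [¬→-rule on 2]
5. ¬□◇(r → ¬q), 0   [¬→-rule on 2]
6. q, 0   [¬→-rule on 3]
7. □r, 0   [¬→-rule on 3]
8. r, 0   [□-rule on 7 via 0R0]
9. r → ¬q, 1   [◇-rule on 4: fresh world 1, 0R1]
10. r, 1   [□-rule on 7 via 0R1]
11. ¬q, 1   [→-rule on 9 (branches; this branch)]
12. ¬◇(r → ¬q), 2   [¬□-rule on 5: fresh world 2, 0R2]
13. r, 2   [□-rule on 7 via 0R2]
14. ¬(r → ¬q), 0   [¬◇-rule on 12 via 2R0]
15. ¬(r → ¬q), 1   [¬◇-rule on 12 via 2R1]
16. q, 1   [¬→-rule on 15]
Accessibility: 0R0, 0R1, 0R2, 1R0, 1R1, 1R2, 2R0, 2R1, 2R2
Branch closes: q and ¬q both at 1.
Every branch closes (one shown): valid in S5.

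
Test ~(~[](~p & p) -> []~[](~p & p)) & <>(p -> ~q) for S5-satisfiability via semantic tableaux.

Unsatisfiable

1. ~(~[](~p & p) -> []~[](~p & p)) & <>(p -> ~q), 0
2. ~(~[](~p & p) -> []~[](~p & p)), 0
3. <>(p -> ~q), 0
4. ~[](~p & p), 0
5. ~[]~[](~p & p), 0
6. p -> ~q, 1
7. ~q, 1
8. ~(~p & p), 2
9. ~p, 2
10. [](~p & p), 3
11. ~p & p, 0
12. ~p, 0
13. p, 0
Accessibility: 0R0, 0R1, 0R2, 0R3, 1R0, 1R1, 1R2, 1R3, 2R0, 2R1, 2R2, 2R3, 3R0, 3R1, 3R2, 3R3
Branch closes: p and ~p both at 0.
(One branch shown.) All branches close.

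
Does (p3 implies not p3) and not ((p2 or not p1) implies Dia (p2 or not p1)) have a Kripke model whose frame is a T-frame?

1. (p3 implies not p3) and not ((p2 or not p1) implies Dia (p2 or not p1)), w0
2. p3 implies not p3, w0   [and-rule on 1]
3. not ((p2 or not p1) implies Dia (p2 or not p1)), w0   [and-rule on 1]
4. p2 or not p1, w0   [neg-implies-rule on 3]
5. not Dia (p2 or not p1), w0   [neg-implies-rule on 3]
6. not (p2 or not p1), w0   [neg-Dia-rule on 5 via w0Rw0]
7. not p2, w0   [neg-or-rule on 6]
8. p1, w0   [neg-or-rule on 6]
9. not p3, w0   [implies-rule on 2 (branches; this branch)]
10. not p1, w0   [or-rule on 4 (branches; this branch)]
Accessibility: w0Rw0
Branch closes: p1 and not p1 both at w0.
All branches of the tableau close; one closing branch shown above.

Unsatisfiable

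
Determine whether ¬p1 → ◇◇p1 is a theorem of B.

Not valid

Tableau for the negation ¬(¬p1 → ◇◇p1):
1. ¬(¬p1 → ◇◇p1), w0
2. ¬p1, w0
3. ¬◇◇p1, w0
4. ¬◇p1, w0
Accessibility: w0Rw0
The negation has an open branch (countermodel exists).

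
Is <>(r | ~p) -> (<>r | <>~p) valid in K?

Valid

Tableau for the negation ~(<>(r | ~p) -> (<>r | <>~p)):
1. ~(<>(r | ~p) -> (<>r | <>~p)), 0
2. <>(r | ~p), 0
3. ~(<>r | <>~p), 0
4. ~<>r, 0
5. ~<>~p, 0
6. r | ~p, 1
7. ~r, 1
8. p, 1
9. ~p, 1
Accessibility: 0R1
Branch closes: p and ~p both at 1.
All branches of the negation close; one closing branch shown above.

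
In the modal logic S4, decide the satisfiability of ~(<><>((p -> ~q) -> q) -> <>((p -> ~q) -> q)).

Unsatisfiable (every branch closes)

1. ~(<><>((p -> ~q) -> q) -> <>((p -> ~q) -> q)), 0
2. <><>((p -> ~q) -> q), 0
3. ~<>((p -> ~q) -> q), 0
4. ~((p -> ~q) -> q), 0
5. p -> ~q, 0
6. ~q, 0
7. <>((p -> ~q) -> q), 1
8. ~((p -> ~q) -> q), 1
9. p -> ~q, 1
10. ~q, 1
11. (p -> ~q) -> q, 2
12. ~((p -> ~q) -> q), 2
13. p -> ~q, 2
14. ~q, 2
15. ~(p -> ~q), 2
16. p, 2
17. q, 2
Accessibility: 0R0, 0R1, 0R2, 1R1, 1R2, 2R2
Branch closes: q and ~q both at 2.
Every branch closes; the branch above is one of them.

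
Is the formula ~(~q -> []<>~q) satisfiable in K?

1. ~(~q -> []<>~q), w0
2. ~q, w0
3. ~[]<>~q, w0
4. ~<>~q, w1
Accessibility: w0Rw1

Satisfiable (open branch found)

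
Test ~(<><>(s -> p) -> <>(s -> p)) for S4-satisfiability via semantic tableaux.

Unsatisfiable (every branch closes)

1. ~(<><>(s -> p) -> <>(s -> p)), u
2. <><>(s -> p), u
3. ~<>(s -> p), u
4. ~(s -> p), u
5. s, u
6. ~p, u
7. <>(s -> p), v
8. ~(s -> p), v
9. s, v
10. ~p, v
11. s -> p, w
12. ~(s -> p), w
13. s, w
14. ~p, w
15. p, w
Accessibility: uRu, uRv, uRw, vRv, vRw, wRw
Branch closes: p and ~p both at w.
(One branch shown.) All branches close.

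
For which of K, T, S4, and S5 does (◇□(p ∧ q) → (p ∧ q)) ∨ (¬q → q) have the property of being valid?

S5-tableau for the negation ¬((◇□(p ∧ q) → (p ∧ q)) ∨ (¬q → q)):
1. ¬((◇□(p ∧ q) → (p ∧ q)) ∨ (¬q → q)), w0
2. ¬(◇□(p ∧ q) → (p ∧ q)), w0
3. ¬(¬q → q), w0
4. ◇□(p ∧ q), w0
5. ¬(p ∧ q), w0
6. ¬q, w0
7. □(p ∧ q), w1
8. p ∧ q, w0
9. p, w0
10. q, w0
Accessibility: w0Rw0, w0Rw1, w1Rw0, w1Rw1
Branch closes: q and ¬q both at w0.
Every branch closes (one shown): valid in S5.
S4-tableau for the negation ¬((◇□(p ∧ q) → (p ∧ q)) ∨ (¬q → q)):
1. ¬((◇□(p ∧ q) → (p ∧ q)) ∨ (¬q → q)), w0
2. ¬(◇□(p ∧ q) → (p ∧ q)), w0
3. ¬(¬q → q), w0
4. ◇□(p ∧ q), w0
5. ¬(p ∧ q), w0
6. ¬q, w0
7. □(p ∧ q), w1
8. p ∧ q, w1
9. p, w1
10. q, w1
Accessibility: w0Rw0, w0Rw1, w1Rw1
Complete open branch: countermodel on an S4-frame, so not valid in S4, nor in K, T (the same frame is also a K-frame and a T-frame).

S5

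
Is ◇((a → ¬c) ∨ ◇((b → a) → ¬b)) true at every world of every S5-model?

Not valid

Tableau for the negation ¬◇((a → ¬c) ∨ ◇((b → a) → ¬b)):
1. ¬◇((a → ¬c) ∨ ◇((b → a) → ¬b)), w0
2. ¬((a → ¬c) ∨ ◇((b → a) → ¬b)), w0
3. ¬(a → ¬c), w0
4. ¬◇((b → a) → ¬b), w0
5. a, w0
6. c, w0
7. ¬((b → a) → ¬b), w0
8. b → a, w0
9. b, w0
Accessibility: w0Rw0
The negation has an open branch (countermodel exists).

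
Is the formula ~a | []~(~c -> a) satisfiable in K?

1. ~a | []~(~c -> a), 0
2. []~(~c -> a), 0   [|-rule on 1 (branches; this branch)]

Satisfiable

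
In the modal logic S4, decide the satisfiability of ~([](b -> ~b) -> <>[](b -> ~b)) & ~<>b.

Unsatisfiable

1. ~([](b -> ~b) -> <>[](b -> ~b)) & ~<>b, w0
2. ~([](b -> ~b) -> <>[](b -> ~b)), w0
3. ~<>b, w0
4. [](b -> ~b), w0
5. ~<>[](b -> ~b), w0
6. ~b, w0
7. b -> ~b, w0
8. ~[](b -> ~b), w0
9. ~(b -> ~b), w1
10. b, w1
11. ~b, w1
Accessibility: w0Rw0, w0Rw1, w1Rw1
Branch closes: b and ~b both at w1.
All branches of the tableau close; one closing branch shown above.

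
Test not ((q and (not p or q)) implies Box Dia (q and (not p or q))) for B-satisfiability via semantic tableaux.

1. not ((q and (not p or q)) implies Box Dia (q and (not p or q))), w0
2. q and (not p or q), w0
3. not Box Dia (q and (not p or q)), w0
4. q, w0
5. not p or q, w0
6. not Dia (q and (not p or q)), w1
7. not (q and (not p or q)), w0
8. not (q and (not p or q)), w1
9. not (not p or q), w0
10. p, w0
11. not q, w0
Accessibility: w0Rw0, w0Rw1, w1Rw0, w1Rw1
Branch closes: q and not q both at w0.
All branches of the tableau close; one closing branch shown above.

No, unsatisfiable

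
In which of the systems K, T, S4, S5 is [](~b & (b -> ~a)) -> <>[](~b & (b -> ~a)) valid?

K-tableau for the negation ~([](~b & (b -> ~a)) -> <>[](~b & (b -> ~a))):
1. ~([](~b & (b -> ~a)) -> <>[](~b & (b -> ~a))), 0
2. [](~b & (b -> ~a)), 0
3. ~<>[](~b & (b -> ~a)), 0
Complete open branch: countermodel on a K-frame, so not valid in K.
T-tableau for the negation ~([](~b & (b -> ~a)) -> <>[](~b & (b -> ~a))):
1. ~([](~b & (b -> ~a)) -> <>[](~b & (b -> ~a))), 0
2. [](~b & (b -> ~a)), 0
3. ~<>[](~b & (b -> ~a)), 0
4. ~b & (b -> ~a), 0
5. ~b, 0
6. b -> ~a, 0
7. ~[](~b & (b -> ~a)), 0
8. ~a, 0
9. ~(~b & (b -> ~a)), 1
10. ~b & (b -> ~a), 1
11. ~b, 1
12. b -> ~a, 1
13. ~[](~b & (b -> ~a)), 1
14. ~(b -> ~a), 1
15. b, 1
16. a, 1
Accessibility: 0R0, 0R1, 1R1
Branch closes: b and ~b both at 1.
Every branch closes (one shown): valid in T, hence also in S4, S5 (every theorem of T is a theorem of S4 and S5).

T, S4, S5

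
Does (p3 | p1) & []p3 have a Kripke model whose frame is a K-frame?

Satisfiable

1. (p3 | p1) & []p3, u
2. p3 | p1, u
3. []p3, u
4. p1, u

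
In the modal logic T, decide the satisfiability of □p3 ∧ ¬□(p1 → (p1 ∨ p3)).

1. □p3 ∧ ¬□(p1 → (p1 ∨ p3)), u
2. □p3, u
3. ¬□(p1 → (p1 ∨ p3)), u
4. p3, u
5. ¬(p1 → (p1 ∨ p3)), v
6. p1, v
7. ¬(p1 ∨ p3), v
8. ¬p1, v
9. ¬p3, v
Accessibility: uRu, uRv, vRv
Branch closes: p1 and ¬p1 both at v.
All branches of the tableau close; one closing branch shown above.

Unsatisfiable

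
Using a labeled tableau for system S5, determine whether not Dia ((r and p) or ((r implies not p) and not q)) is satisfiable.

1. not Dia ((r and p) or ((r implies not p) and not q)), w0
2. not ((r and p) or ((r implies not p) and not q)), w0   [neg-Dia-rule on 1 via w0Rw0]
3. not (r and p), w0   [neg-or-rule on 2]
4. not ((r implies not p) and not q), w0   [neg-or-rule on 2]
5. not p, w0   [neg-and-rule on 3 (branches; this branch)]
6. q, w0   [neg-and-rule on 4 (branches; this branch)]
Accessibility: w0Rw0

Satisfiable (open branch found)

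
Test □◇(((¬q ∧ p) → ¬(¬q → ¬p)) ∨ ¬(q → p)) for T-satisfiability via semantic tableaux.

1. □◇(((¬q ∧ p) → ¬(¬q → ¬p)) ∨ ¬(q → p)), u
2. ◇(((¬q ∧ p) → ¬(¬q → ¬p)) ∨ ¬(q → p)), u
3. ((¬q ∧ p) → ¬(¬q → ¬p)) ∨ ¬(q → p), v
4. ◇(((¬q ∧ p) → ¬(¬q → ¬p)) ∨ ¬(q → p)), v
5. ¬(q → p), v
6. q, v
7. ¬p, v
8. ((¬q ∧ p) → ¬(¬q → ¬p)) ∨ ¬(q → p), w
9. ¬(q → p), w
10. q, w
11. ¬p, w
Accessibility: uRu, uRv, vRv, vRw, wRw

Satisfiable (open branch found)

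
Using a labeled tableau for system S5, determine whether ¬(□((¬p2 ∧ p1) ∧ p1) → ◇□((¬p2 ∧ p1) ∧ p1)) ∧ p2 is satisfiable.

1. ¬(□((¬p2 ∧ p1) ∧ p1) → ◇□((¬p2 ∧ p1) ∧ p1)) ∧ p2, 0
2. ¬(□((¬p2 ∧ p1) ∧ p1) → ◇□((¬p2 ∧ p1) ∧ p1)), 0   [∧-rule on 1]
3. p2, 0   [∧-rule on 1]
4. □((¬p2 ∧ p1) ∧ p1), 0   [¬→-rule on 2]
5. ¬◇□((¬p2 ∧ p1) ∧ p1), 0   [¬→-rule on 2]
6. (¬p2 ∧ p1) ∧ p1, 0   [□-rule on 4 via 0R0]
7. ¬p2 ∧ p1, 0   [∧-rule on 6]
8. p1, 0   [∧-rule on 6]
9. ¬p2, 0   [∧-rule on 7]
Accessibility: 0R0
Branch closes: p2 and ¬p2 both at 0.
All branches of the tableau close; one closing branch shown above.

No, unsatisfiable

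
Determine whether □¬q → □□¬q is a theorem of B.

Tableau for the negation ¬(□¬q → □□¬q):
1. ¬(□¬q → □□¬q), u
2. □¬q, u
3. ¬□□¬q, u
4. ¬q, u
5. ¬□¬q, v
6. ¬q, v
7. q, w
Accessibility: uRu, uRv, vRu, vRv, vRw, wRv, wRw
The negation has an open branch (countermodel exists).

Not valid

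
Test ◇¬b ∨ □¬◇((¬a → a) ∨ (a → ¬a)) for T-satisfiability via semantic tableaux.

1. ◇¬b ∨ □¬◇((¬a → a) ∨ (a → ¬a)), u
2. ◇¬b, u
3. ¬b, v
Accessibility: uRu, uRv, vRv

Satisfiable (open branch found)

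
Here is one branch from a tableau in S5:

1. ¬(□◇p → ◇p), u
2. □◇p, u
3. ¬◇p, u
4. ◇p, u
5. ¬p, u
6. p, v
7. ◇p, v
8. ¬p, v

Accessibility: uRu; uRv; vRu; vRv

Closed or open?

Yes, closed

Both p and ¬p appear at v.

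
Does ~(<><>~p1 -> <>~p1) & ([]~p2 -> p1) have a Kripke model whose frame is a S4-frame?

Unsatisfiable (every branch closes)

1. ~(<><>~p1 -> <>~p1) & ([]~p2 -> p1), u
2. ~(<><>~p1 -> <>~p1), u
3. []~p2 -> p1, u
4. <><>~p1, u
5. ~<>~p1, u
6. p1, u
7. ~[]~p2, u
8. <>~p1, v
9. p1, v
10. p2, w
11. p1, w
12. ~p1, x
13. p1, x
Accessibility: uRu, uRv, uRw, uRx, vRv, vRx, wRw, xRx
Branch closes: p1 and ~p1 both at x.
Every branch closes; the branch above is one of them.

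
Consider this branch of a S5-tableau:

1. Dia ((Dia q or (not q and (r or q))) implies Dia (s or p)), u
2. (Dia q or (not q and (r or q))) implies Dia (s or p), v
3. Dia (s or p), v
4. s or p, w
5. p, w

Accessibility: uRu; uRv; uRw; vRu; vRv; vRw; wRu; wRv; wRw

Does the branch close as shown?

No atom appears with both signs at the same world.

Open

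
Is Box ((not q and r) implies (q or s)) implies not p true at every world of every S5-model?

Tableau for the negation not (Box ((not q and r) implies (q or s)) implies not p):
1. not (Box ((not q and r) implies (q or s)) implies not p), 0
2. Box ((not q and r) implies (q or s)), 0
3. p, 0
4. (not q and r) implies (q or s), 0
5. q or s, 0
6. s, 0
Accessibility: 0R0
The negation has an open branch (countermodel exists).

Invalid (countermodel exists)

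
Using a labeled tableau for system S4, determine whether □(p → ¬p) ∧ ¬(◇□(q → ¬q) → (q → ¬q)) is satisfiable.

1. □(p → ¬p) ∧ ¬(◇□(q → ¬q) → (q → ¬q)), w0
2. □(p → ¬p), w0   [∧-rule on 1]
3. ¬(◇□(q → ¬q) → (q → ¬q)), w0   [∧-rule on 1]
4. ◇□(q → ¬q), w0   [¬→-rule on 3]
5. ¬(q → ¬q), w0   [¬→-rule on 3]
6. q, w0   [¬→-rule on 5]
7. p → ¬p, w0   [□-rule on 2 via w0Rw0]
8. ¬p, w0   [→-rule on 7 (branches; this branch)]
9. □(q → ¬q), w1   [◇-rule on 4: fresh world w1, w0Rw1]
10. p → ¬p, w1   [□-rule on 2 via w0Rw1]
11. q → ¬q, w1   [□-rule on 9 via w1Rw1]
12. ¬p, w1   [→-rule on 10 (branches; this branch)]
13. ¬q, w1   [→-rule on 11 (branches; this branch)]
Accessibility: w0Rw0, w0Rw1, w1Rw1

Satisfiable (open branch found)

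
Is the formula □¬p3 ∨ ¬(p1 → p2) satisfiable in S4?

Satisfiable

1. □¬p3 ∨ ¬(p1 → p2), 0
2. ¬(p1 → p2), 0
3. p1, 0
4. ¬p2, 0
Accessibility: 0R0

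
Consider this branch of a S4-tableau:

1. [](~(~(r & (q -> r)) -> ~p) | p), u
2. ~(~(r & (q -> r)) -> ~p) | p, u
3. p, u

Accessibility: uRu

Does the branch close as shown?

Open

No world carries both an atom and its negation.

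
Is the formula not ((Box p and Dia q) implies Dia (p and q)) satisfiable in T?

Unsatisfiable (every branch closes)

1. not ((Box p and Dia q) implies Dia (p and q)), 0
2. Box p and Dia q, 0
3. not Dia (p and q), 0
4. Box p, 0
5. Dia q, 0
6. not (p and q), 0
7. p, 0
8. not q, 0
9. q, 1
10. not (p and q), 1
11. p, 1
12. not q, 1
Accessibility: 0R0, 0R1, 1R1
Branch closes: q and not q both at 1.
Every branch closes; the branch above is one of them.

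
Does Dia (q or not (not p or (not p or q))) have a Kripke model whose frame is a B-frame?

Satisfiable (open branch found)

1. Dia (q or not (not p or (not p or q))), 0
2. q or not (not p or (not p or q)), 1
3. not (not p or (not p or q)), 1
4. p, 1
5. not (not p or q), 1
6. not q, 1
Accessibility: 0R0, 0R1, 1R0, 1R1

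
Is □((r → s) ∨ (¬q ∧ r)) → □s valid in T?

No, not valid

Tableau for the negation ¬(□((r → s) ∨ (¬q ∧ r)) → □s):
1. ¬(□((r → s) ∨ (¬q ∧ r)) → □s), u
2. □((r → s) ∨ (¬q ∧ r)), u
3. ¬□s, u
4. (r → s) ∨ (¬q ∧ r), u
5. ¬q ∧ r, u
6. ¬q, u
7. r, u
8. ¬s, v
9. (r → s) ∨ (¬q ∧ r), v
10. ¬q ∧ r, v
11. ¬q, v
12. r, v
Accessibility: uRu, uRv, vRv
The negation has an open branch (countermodel exists).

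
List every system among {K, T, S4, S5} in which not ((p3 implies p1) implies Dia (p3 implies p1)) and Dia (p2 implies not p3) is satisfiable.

K-tableau for the formula:
1. not ((p3 implies p1) implies Dia (p3 implies p1)) and Dia (p2 implies not p3), u
2. not ((p3 implies p1) implies Dia (p3 implies p1)), u
3. Dia (p2 implies not p3), u
4. p3 implies p1, u
5. not Dia (p3 implies p1), u
6. p1, u
7. p2 implies not p3, v
8. not (p3 implies p1), v
9. p3, v
10. not p1, v
11. not p2, v
Accessibility: uRv
Complete open branch: satisfiable in K.
T-tableau for the formula:
1. not ((p3 implies p1) implies Dia (p3 implies p1)) and Dia (p2 implies not p3), u
2. not ((p3 implies p1) implies Dia (p3 implies p1)), u
3. Dia (p2 implies not p3), u
4. p3 implies p1, u
5. not Dia (p3 implies p1), u
6. not (p3 implies p1), u
7. p3, u
8. not p1, u
9. p1, u
Accessibility: uRu
Branch closes: p1 and not p1 both at u.
Every branch closes (one shown): unsatisfiable in T, hence also in S4, S5 (every S4/S5-frame is a T-frame).

K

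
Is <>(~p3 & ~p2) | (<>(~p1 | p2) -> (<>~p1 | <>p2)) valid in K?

Tableau for the negation ~(<>(~p3 & ~p2) | (<>(~p1 | p2) -> (<>~p1 | <>p2))):
1. ~(<>(~p3 & ~p2) | (<>(~p1 | p2) -> (<>~p1 | <>p2))), 0
2. ~<>(~p3 & ~p2), 0   [~|-rule on 1]
3. ~(<>(~p1 | p2) -> (<>~p1 | <>p2)), 0   [~|-rule on 1]
4. <>(~p1 | p2), 0   [~->-rule on 3]
5. ~(<>~p1 | <>p2), 0   [~->-rule on 3]
6. ~<>~p1, 0   [~|-rule on 5]
7. ~<>p2, 0   [~|-rule on 5]
8. ~p1 | p2, 1   [<>-rule on 4: fresh world 1, 0R1]
9. ~(~p3 & ~p2), 1   [~<>-rule on 2 via 0R1]
10. p1, 1   [~<>-rule on 6 via 0R1]
11. ~p2, 1   [~<>-rule on 7 via 0R1]
12. p2, 1   [|-rule on 8 (branches; this branch)]
Accessibility: 0R1
Branch closes: p2 and ~p2 both at 1.
All branches of the negation close; one closing branch shown above.

Yes, valid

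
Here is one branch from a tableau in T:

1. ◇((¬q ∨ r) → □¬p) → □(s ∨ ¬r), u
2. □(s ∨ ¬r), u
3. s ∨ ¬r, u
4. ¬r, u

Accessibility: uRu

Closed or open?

No world carries both an atom and its negation.

Not closed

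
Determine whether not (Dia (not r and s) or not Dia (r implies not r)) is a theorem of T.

Tableau for the negation Dia (not r and s) or not Dia (r implies not r):
1. Dia (not r and s) or not Dia (r implies not r), 0
2. not Dia (r implies not r), 0   [or-rule on 1 (branches; this branch)]
3. not (r implies not r), 0   [neg-Dia-rule on 2 via 0R0]
4. r, 0   [neg-implies-rule on 3]
Accessibility: 0R0
The negation has an open branch (countermodel exists).

Invalid (countermodel exists)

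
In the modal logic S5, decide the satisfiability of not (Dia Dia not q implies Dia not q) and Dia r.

No, unsatisfiable

1. not (Dia Dia not q implies Dia not q) and Dia r, u
2. not (Dia Dia not q implies Dia not q), u   [and-rule on 1]
3. Dia r, u   [and-rule on 1]
4. Dia Dia not q, u   [neg-implies-rule on 2]
5. not Dia not q, u   [neg-implies-rule on 2]
6. q, u   [neg-Dia-rule on 5 via uRu]
7. r, v   [Dia-rule on 3: fresh world v, uRv]
8. q, v   [neg-Dia-rule on 5 via uRv]
9. Dia not q, w   [Dia-rule on 4: fresh world w, uRw]
10. q, w   [neg-Dia-rule on 5 via uRw]
11. not q, x   [Dia-rule on 9: fresh world x, wRx]
12. q, x   [neg-Dia-rule on 5 via uRx]
Accessibility: uRu, uRv, uRw, uRx, vRu, vRv, vRw, vRx, wRu, wRv, wRw, wRx, xRu, xRv, xRw, xRx
Branch closes: q and not q both at x.
All branches of the tableau close; one closing branch shown above.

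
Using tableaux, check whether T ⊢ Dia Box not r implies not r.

No, not valid

Tableau for the negation not (Dia Box not r implies not r):
1. not (Dia Box not r implies not r), w0
2. Dia Box not r, w0
3. r, w0
4. Box not r, w1
5. not r, w1
Accessibility: w0Rw0, w0Rw1, w1Rw1
The negation has an open branch (countermodel exists).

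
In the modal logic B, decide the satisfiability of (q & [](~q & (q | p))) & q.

1. (q & [](~q & (q | p))) & q, w0
2. q & [](~q & (q | p)), w0
3. q, w0
4. [](~q & (q | p)), w0
5. ~q & (q | p), w0
6. ~q, w0
7. q | p, w0
Accessibility: w0Rw0
Branch closes: q and ~q both at w0.
All branches of the tableau close; one closing branch shown above.

Unsatisfiable (every branch closes)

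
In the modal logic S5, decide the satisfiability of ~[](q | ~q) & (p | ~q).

1. ~[](q | ~q) & (p | ~q), w0
2. ~[](q | ~q), w0   [&-rule on 1]
3. p | ~q, w0   [&-rule on 1]
4. ~q, w0   [|-rule on 3 (branches; this branch)]
5. ~(q | ~q), w1   [~[]-rule on 2: fresh world w1, w0Rw1]
6. ~q, w1   [~|-rule on 5]
7. q, w1   [~|-rule on 5]
Accessibility: w0Rw0, w0Rw1, w1Rw0, w1Rw1
Branch closes: q and ~q both at w1.
(One branch shown.) All branches close.

Unsatisfiable (every branch closes)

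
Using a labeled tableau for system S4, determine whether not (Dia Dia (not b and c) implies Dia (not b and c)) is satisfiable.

Unsatisfiable (every branch closes)

1. not (Dia Dia (not b and c) implies Dia (not b and c)), 0
2. Dia Dia (not b and c), 0
3. not Dia (not b and c), 0
4. not (not b and c), 0
5. not c, 0
6. Dia (not b and c), 1
7. not (not b and c), 1
8. not c, 1
9. not b and c, 2
10. not b, 2
11. c, 2
12. not (not b and c), 2
13. not c, 2
Accessibility: 0R0, 0R1, 0R2, 1R1, 1R2, 2R2
Branch closes: c and not c both at 2.
Every branch closes; the branch above is one of them.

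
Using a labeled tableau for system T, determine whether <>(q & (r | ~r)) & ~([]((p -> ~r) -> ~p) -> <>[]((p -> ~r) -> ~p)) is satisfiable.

1. <>(q & (r | ~r)) & ~([]((p -> ~r) -> ~p) -> <>[]((p -> ~r) -> ~p)), w0
2. <>(q & (r | ~r)), w0
3. ~([]((p -> ~r) -> ~p) -> <>[]((p -> ~r) -> ~p)), w0
4. []((p -> ~r) -> ~p), w0
5. ~<>[]((p -> ~r) -> ~p), w0
6. (p -> ~r) -> ~p, w0
7. ~[]((p -> ~r) -> ~p), w0
8. ~(p -> ~r), w0
9. p, w0
10. r, w0
11. q & (r | ~r), w1
12. q, w1
13. r | ~r, w1
14. (p -> ~r) -> ~p, w1
15. ~[]((p -> ~r) -> ~p), w1
16. r, w1
17. ~(p -> ~r), w1
18. p, w1
19. ~((p -> ~r) -> ~p), w2
20. p -> ~r, w2
21. p, w2
22. (p -> ~r) -> ~p, w2
23. ~[]((p -> ~r) -> ~p), w2
24. ~r, w2
25. ~(p -> ~r), w2
26. r, w2
Accessibility: w0Rw0, w0Rw1, w0Rw2, w1Rw1, w2Rw2
Branch closes: r and ~r both at w2.
All branches of the tableau close; one closing branch shown above.

Unsatisfiable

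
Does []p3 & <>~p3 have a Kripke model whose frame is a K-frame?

Unsatisfiable (every branch closes)

1. []p3 & <>~p3, w0
2. []p3, w0
3. <>~p3, w0
4. ~p3, w1
5. p3, w1
Accessibility: w0Rw1
Branch closes: p3 and ~p3 both at w1.
(One branch shown.) All branches close.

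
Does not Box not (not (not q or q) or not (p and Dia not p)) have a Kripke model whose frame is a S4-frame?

1. not Box not (not (not q or q) or not (p and Dia not p)), u
2. not (not q or q) or not (p and Dia not p), v   [neg-Box-rule on 1: fresh world v, uRv]
3. not (p and Dia not p), v   [or-rule on 2 (branches; this branch)]
4. not Dia not p, v   [neg-and-rule on 3 (branches; this branch)]
5. p, v   [neg-Dia-rule on 4 via vRv]
Accessibility: uRu, uRv, vRv

Satisfiable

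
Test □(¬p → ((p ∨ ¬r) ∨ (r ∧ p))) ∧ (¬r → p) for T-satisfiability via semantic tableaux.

Satisfiable

1. □(¬p → ((p ∨ ¬r) ∨ (r ∧ p))) ∧ (¬r → p), w0
2. □(¬p → ((p ∨ ¬r) ∨ (r ∧ p))), w0
3. ¬r → p, w0
4. ¬p → ((p ∨ ¬r) ∨ (r ∧ p)), w0
5. p, w0
6. (p ∨ ¬r) ∨ (r ∧ p), w0
7. r ∧ p, w0
8. r, w0
Accessibility: w0Rw0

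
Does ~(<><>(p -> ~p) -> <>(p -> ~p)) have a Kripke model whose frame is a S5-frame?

1. ~(<><>(p -> ~p) -> <>(p -> ~p)), w0
2. <><>(p -> ~p), w0
3. ~<>(p -> ~p), w0
4. ~(p -> ~p), w0
5. p, w0
6. <>(p -> ~p), w1
7. ~(p -> ~p), w1
8. p, w1
9. p -> ~p, w2
10. ~(p -> ~p), w2
11. p, w2
12. ~p, w2
Accessibility: w0Rw0, w0Rw1, w0Rw2, w1Rw0, w1Rw1, w1Rw2, w2Rw0, w2Rw1, w2Rw2
Branch closes: p and ~p both at w2.
(One branch shown.) All branches close.

No, unsatisfiable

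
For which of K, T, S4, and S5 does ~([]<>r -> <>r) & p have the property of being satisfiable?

T-tableau for the formula:
1. ~([]<>r -> <>r) & p, w0
2. ~([]<>r -> <>r), w0   [&-rule on 1]
3. p, w0   [&-rule on 1]
4. []<>r, w0   [~->-rule on 2]
5. ~<>r, w0   [~->-rule on 2]
6. <>r, w0   [[]-rule on 4 via w0Rw0]
7. ~r, w0   [~<>-rule on 5 via w0Rw0]
8. r, w1   [<>-rule on 6: fresh world w1, w0Rw1]
9. <>r, w1   [[]-rule on 4 via w0Rw1]
10. ~r, w1   [~<>-rule on 5 via w0Rw1]
Accessibility: w0Rw0, w0Rw1, w1Rw1
Branch closes: r and ~r both at w1.
Every branch closes (one shown): unsatisfiable in T, hence also in S4, S5 (every S4/S5-frame is a T-frame).
K-tableau for the formula:
1. ~([]<>r -> <>r) & p, w0
2. ~([]<>r -> <>r), w0   [&-rule on 1]
3. p, w0   [&-rule on 1]
4. []<>r, w0   [~->-rule on 2]
5. ~<>r, w0   [~->-rule on 2]
Complete open branch: satisfiable in K.

K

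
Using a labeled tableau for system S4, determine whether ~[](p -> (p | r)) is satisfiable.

1. ~[](p -> (p | r)), 0
2. ~(p -> (p | r)), 1   [~[]-rule on 1: fresh world 1, 0R1]
3. p, 1   [~->-rule on 2]
4. ~(p | r), 1   [~->-rule on 2]
5. ~p, 1   [~|-rule on 4]
6. ~r, 1   [~|-rule on 4]
Accessibility: 0R0, 0R1, 1R1
Branch closes: p and ~p both at 1.
Every branch closes; the branch above is one of them.

No, unsatisfiable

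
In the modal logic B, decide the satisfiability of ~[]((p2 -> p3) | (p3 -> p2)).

1. ~[]((p2 -> p3) | (p3 -> p2)), u
2. ~((p2 -> p3) | (p3 -> p2)), v   [~[]-rule on 1: fresh world v, uRv]
3. ~(p2 -> p3), v   [~|-rule on 2]
4. ~(p3 -> p2), v   [~|-rule on 2]
5. p2, v   [~->-rule on 3]
6. ~p3, v   [~->-rule on 3]
7. p3, v   [~->-rule on 4]
8. ~p2, v   [~->-rule on 4]
Accessibility: uRu, uRv, vRu, vRv
Branch closes: p3 and ~p3 both at v.
Every branch closes; the branch above is one of them.

Unsatisfiable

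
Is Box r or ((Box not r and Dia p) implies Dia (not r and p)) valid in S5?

Yes, valid

Tableau for the negation not (Box r or ((Box not r and Dia p) implies Dia (not r and p))):
1. not (Box r or ((Box not r and Dia p) implies Dia (not r and p))), u
2. not Box r, u
3. not ((Box not r and Dia p) implies Dia (not r and p)), u
4. Box not r and Dia p, u
5. not Dia (not r and p), u
6. Box not r, u
7. Dia p, u
8. not (not r and p), u
9. not r, u
10. not p, u
11. not r, v
12. not (not r and p), v
13. not p, v
14. p, w
15. not (not r and p), w
16. not r, w
17. not p, w
Accessibility: uRu, uRv, uRw, vRu, vRv, vRw, wRu, wRv, wRw
Branch closes: p and not p both at w.
Every branch of the negation's tableau closes; the branch above is one of them.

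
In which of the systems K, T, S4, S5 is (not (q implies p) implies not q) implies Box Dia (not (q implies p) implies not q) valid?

S5

S4-tableau for the negation not ((not (q implies p) implies not q) implies Box Dia (not (q implies p) implies not q)):
1. not ((not (q implies p) implies not q) implies Box Dia (not (q implies p) implies not q)), w0
2. not (q implies p) implies not q, w0   [neg-implies-rule on 1]
3. not Box Dia (not (q implies p) implies not q), w0   [neg-implies-rule on 1]
4. not q, w0   [implies-rule on 2 (branches; this branch)]
5. not Dia (not (q implies p) implies not q), w1   [neg-Box-rule on 3: fresh world w1, w0Rw1]
6. not (not (q implies p) implies not q), w1   [neg-Dia-rule on 5 via w1Rw1]
7. not (q implies p), w1   [neg-implies-rule on 6]
8. q, w1   [neg-implies-rule on 6]
9. not p, w1   [neg-implies-rule on 7]
Accessibility: w0Rw0, w0Rw1, w1Rw1
Complete open branch: countermodel on an S4-frame, so not valid in S4, nor in K, T (the same frame is also a K-frame and a T-frame).
S5-tableau for the negation not ((not (q implies p) implies not q) implies Box Dia (not (q implies p) implies not q)):
1. not ((not (q implies p) implies not q) implies Box Dia (not (q implies p) implies not q)), w0
2. not (q implies p) implies not q, w0   [neg-implies-rule on 1]
3. not Box Dia (not (q implies p) implies not q), w0   [neg-implies-rule on 1]
4. q implies p, w0   [implies-rule on 2 (branches; this branch)]
5. p, w0   [implies-rule on 4 (branches; this branch)]
6. not Dia (not (q implies p) implies not q), w1   [neg-Box-rule on 3: fresh world w1, w0Rw1]
7. not (not (q implies p) implies not q), w0   [neg-Dia-rule on 6 via w1Rw0]
8. not (q implies p), w0   [neg-implies-rule on 7]
9. q, w0   [neg-implies-rule on 7]
10. not p, w0   [neg-implies-rule on 8]
Accessibility: w0Rw0, w0Rw1, w1Rw0, w1Rw1
Branch closes: p and not p both at w0.
Every branch closes (one shown): valid in S5.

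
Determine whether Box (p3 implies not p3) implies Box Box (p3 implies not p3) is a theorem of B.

Tableau for the negation not (Box (p3 implies not p3) implies Box Box (p3 implies not p3)):
1. not (Box (p3 implies not p3) implies Box Box (p3 implies not p3)), w0
2. Box (p3 implies not p3), w0
3. not Box Box (p3 implies not p3), w0
4. p3 implies not p3, w0
5. not p3, w0
6. not Box (p3 implies not p3), w1
7. p3 implies not p3, w1
8. not p3, w1
9. not (p3 implies not p3), w2
10. p3, w2
Accessibility: w0Rw0, w0Rw1, w1Rw0, w1Rw1, w1Rw2, w2Rw1, w2Rw2
The negation has an open branch (countermodel exists).

Invalid (countermodel exists)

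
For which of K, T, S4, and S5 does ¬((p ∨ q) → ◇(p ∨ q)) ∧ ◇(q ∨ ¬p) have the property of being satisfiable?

K

K-tableau for the formula:
1. ¬((p ∨ q) → ◇(p ∨ q)) ∧ ◇(q ∨ ¬p), u
2. ¬((p ∨ q) → ◇(p ∨ q)), u
3. ◇(q ∨ ¬p), u
4. p ∨ q, u
5. ¬◇(p ∨ q), u
6. q, u
7. q ∨ ¬p, v
8. ¬(p ∨ q), v
9. ¬p, v
10. ¬q, v
Accessibility: uRv
Complete open branch: satisfiable in K.
T-tableau for the formula:
1. ¬((p ∨ q) → ◇(p ∨ q)) ∧ ◇(q ∨ ¬p), u
2. ¬((p ∨ q) → ◇(p ∨ q)), u
3. ◇(q ∨ ¬p), u
4. p ∨ q, u
5. ¬◇(p ∨ q), u
6. ¬(p ∨ q), u
7. ¬p, u
8. ¬q, u
9. q, u
Accessibility: uRu
Branch closes: q and ¬q both at u.
Every branch closes (one shown): unsatisfiable in T, hence also in S4, S5 (every S4/S5-frame is a T-frame).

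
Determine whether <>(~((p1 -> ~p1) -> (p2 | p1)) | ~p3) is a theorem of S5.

Invalid (countermodel exists)

Tableau for the negation ~<>(~((p1 -> ~p1) -> (p2 | p1)) | ~p3):
1. ~<>(~((p1 -> ~p1) -> (p2 | p1)) | ~p3), 0
2. ~(~((p1 -> ~p1) -> (p2 | p1)) | ~p3), 0
3. (p1 -> ~p1) -> (p2 | p1), 0
4. p3, 0
5. p2 | p1, 0
6. p1, 0
Accessibility: 0R0
The negation has an open branch (countermodel exists).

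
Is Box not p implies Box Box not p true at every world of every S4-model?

Tableau for the negation not (Box not p implies Box Box not p):
1. not (Box not p implies Box Box not p), u
2. Box not p, u
3. not Box Box not p, u
4. not p, u
5. not Box not p, v
6. not p, v
7. p, w
8. not p, w
Accessibility: uRu, uRv, uRw, vRv, vRw, wRw
Branch closes: p and not p both at w.
All branches of the negation close; one closing branch shown above.

Valid in S4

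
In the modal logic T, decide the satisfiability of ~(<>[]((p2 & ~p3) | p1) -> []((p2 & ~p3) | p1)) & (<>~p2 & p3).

Yes, satisfiable

1. ~(<>[]((p2 & ~p3) | p1) -> []((p2 & ~p3) | p1)) & (<>~p2 & p3), w0
2. ~(<>[]((p2 & ~p3) | p1) -> []((p2 & ~p3) | p1)), w0
3. <>~p2 & p3, w0
4. <>[]((p2 & ~p3) | p1), w0
5. ~[]((p2 & ~p3) | p1), w0
6. <>~p2, w0
7. p3, w0
8. []((p2 & ~p3) | p1), w1
9. (p2 & ~p3) | p1, w1
10. p1, w1
11. ~((p2 & ~p3) | p1), w2
12. ~(p2 & ~p3), w2
13. ~p1, w2
14. p3, w2
15. ~p2, w3
Accessibility: w0Rw0, w0Rw1, w0Rw2, w0Rw3, w1Rw1, w2Rw2, w3Rw3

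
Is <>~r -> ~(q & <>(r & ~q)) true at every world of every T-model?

Invalid (countermodel exists)

Tableau for the negation ~(<>~r -> ~(q & <>(r & ~q))):
1. ~(<>~r -> ~(q & <>(r & ~q))), u
2. <>~r, u
3. q & <>(r & ~q), u
4. q, u
5. <>(r & ~q), u
6. ~r, v
7. r & ~q, w
8. r, w
9. ~q, w
Accessibility: uRu, uRv, uRw, vRv, wRw
The negation has an open branch (countermodel exists).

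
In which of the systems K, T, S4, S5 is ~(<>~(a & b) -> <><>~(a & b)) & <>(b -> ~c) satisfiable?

K-tableau for the formula:
1. ~(<>~(a & b) -> <><>~(a & b)) & <>(b -> ~c), w0
2. ~(<>~(a & b) -> <><>~(a & b)), w0
3. <>(b -> ~c), w0
4. <>~(a & b), w0
5. ~<><>~(a & b), w0
6. b -> ~c, w1
7. ~<>~(a & b), w1
8. ~c, w1
9. ~(a & b), w2
10. ~<>~(a & b), w2
11. ~b, w2
Accessibility: w0Rw1, w0Rw2
Complete open branch: satisfiable in K.
T-tableau for the formula:
1. ~(<>~(a & b) -> <><>~(a & b)) & <>(b -> ~c), w0
2. ~(<>~(a & b) -> <><>~(a & b)), w0
3. <>(b -> ~c), w0
4. <>~(a & b), w0
5. ~<><>~(a & b), w0
6. ~<>~(a & b), w0
7. a & b, w0
8. a, w0
9. b, w0
10. b -> ~c, w1
11. ~<>~(a & b), w1
12. a & b, w1
13. a, w1
14. b, w1
15. ~c, w1
16. ~(a & b), w2
17. ~<>~(a & b), w2
18. a & b, w2
19. a, w2
20. b, w2
21. ~b, w2
Accessibility: w0Rw0, w0Rw1, w0Rw2, w1Rw1, w2Rw2
Branch closes: b and ~b both at w2.
Every branch closes (one shown): unsatisfiable in T, hence also in S4, S5 (every S4/S5-frame is a T-frame).

K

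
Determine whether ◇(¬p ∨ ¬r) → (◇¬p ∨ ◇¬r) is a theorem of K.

Tableau for the negation ¬(◇(¬p ∨ ¬r) → (◇¬p ∨ ◇¬r)):
1. ¬(◇(¬p ∨ ¬r) → (◇¬p ∨ ◇¬r)), 0
2. ◇(¬p ∨ ¬r), 0
3. ¬(◇¬p ∨ ◇¬r), 0
4. ¬◇¬p, 0
5. ¬◇¬r, 0
6. ¬p ∨ ¬r, 1
7. p, 1
8. r, 1
9. ¬r, 1
Accessibility: 0R1
Branch closes: r and ¬r both at 1.
All branches of the negation close; one closing branch shown above.

Yes, valid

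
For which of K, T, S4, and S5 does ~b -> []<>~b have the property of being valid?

S5

S5-tableau for the negation ~(~b -> []<>~b):
1. ~(~b -> []<>~b), u
2. ~b, u   [~->-rule on 1]
3. ~[]<>~b, u   [~->-rule on 1]
4. ~<>~b, v   [~[]-rule on 3: fresh world v, uRv]
5. b, u   [~<>-rule on 4 via vRu]
Accessibility: uRu, uRv, vRu, vRv
Branch closes: b and ~b both at u.
Every branch closes (one shown): valid in S5.
S4-tableau for the negation ~(~b -> []<>~b):
1. ~(~b -> []<>~b), u
2. ~b, u   [~->-rule on 1]
3. ~[]<>~b, u   [~->-rule on 1]
4. ~<>~b, v   [~[]-rule on 3: fresh world v, uRv]
5. b, v   [~<>-rule on 4 via vRv]
Accessibility: uRu, uRv, vRv
Complete open branch: countermodel on an S4-frame, so not valid in S4, nor in K, T (the same frame is also a K-frame and a T-frame).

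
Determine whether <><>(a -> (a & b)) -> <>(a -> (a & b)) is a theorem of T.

Tableau for the negation ~(<><>(a -> (a & b)) -> <>(a -> (a & b))):
1. ~(<><>(a -> (a & b)) -> <>(a -> (a & b))), w0
2. <><>(a -> (a & b)), w0
3. ~<>(a -> (a & b)), w0
4. ~(a -> (a & b)), w0
5. a, w0
6. ~(a & b), w0
7. ~b, w0
8. <>(a -> (a & b)), w1
9. ~(a -> (a & b)), w1
10. a, w1
11. ~(a & b), w1
12. ~b, w1
13. a -> (a & b), w2
14. a & b, w2
15. a, w2
16. b, w2
Accessibility: w0Rw0, w0Rw1, w1Rw1, w1Rw2, w2Rw2
The negation has an open branch (countermodel exists).

No, not valid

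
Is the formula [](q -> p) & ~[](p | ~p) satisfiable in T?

Unsatisfiable (every branch closes)

1. [](q -> p) & ~[](p | ~p), w0
2. [](q -> p), w0   [&-rule on 1]
3. ~[](p | ~p), w0   [&-rule on 1]
4. q -> p, w0   [[]-rule on 2 via w0Rw0]
5. p, w0   [->-rule on 4 (branches; this branch)]
6. ~(p | ~p), w1   [~[]-rule on 3: fresh world w1, w0Rw1]
7. ~p, w1   [~|-rule on 6]
8. p, w1   [~|-rule on 6]
Accessibility: w0Rw0, w0Rw1, w1Rw1
Branch closes: p and ~p both at w1.
All branches of the tableau close; one closing branch shown above.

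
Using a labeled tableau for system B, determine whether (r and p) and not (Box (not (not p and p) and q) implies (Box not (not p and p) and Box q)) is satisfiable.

No, unsatisfiable

1. (r and p) and not (Box (not (not p and p) and q) implies (Box not (not p and p) and Box q)), w0
2. r and p, w0
3. not (Box (not (not p and p) and q) implies (Box not (not p and p) and Box q)), w0
4. r, w0
5. p, w0
6. Box (not (not p and p) and q), w0
7. not (Box not (not p and p) and Box q), w0
8. not (not p and p) and q, w0
9. not (not p and p), w0
10. q, w0
11. not Box q, w0
12. not q, w1
13. not (not p and p) and q, w1
14. not (not p and p), w1
15. q, w1
Accessibility: w0Rw0, w0Rw1, w1Rw0, w1Rw1
Branch closes: q and not q both at w1.
All branches of the tableau close; one closing branch shown above.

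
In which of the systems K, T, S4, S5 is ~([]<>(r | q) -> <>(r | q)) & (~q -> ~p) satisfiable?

K-tableau for the formula:
1. ~([]<>(r | q) -> <>(r | q)) & (~q -> ~p), 0
2. ~([]<>(r | q) -> <>(r | q)), 0
3. ~q -> ~p, 0
4. []<>(r | q), 0
5. ~<>(r | q), 0
6. ~p, 0
Complete open branch: satisfiable in K.
T-tableau for the formula:
1. ~([]<>(r | q) -> <>(r | q)) & (~q -> ~p), 0
2. ~([]<>(r | q) -> <>(r | q)), 0
3. ~q -> ~p, 0
4. []<>(r | q), 0
5. ~<>(r | q), 0
6. <>(r | q), 0
7. ~(r | q), 0
8. ~r, 0
9. ~q, 0
10. ~p, 0
11. r | q, 1
12. <>(r | q), 1
13. ~(r | q), 1
14. ~r, 1
15. ~q, 1
16. q, 1
Accessibility: 0R0, 0R1, 1R1
Branch closes: q and ~q both at 1.
Every branch closes (one shown): unsatisfiable in T, hence also in S4, S5 (every S4/S5-frame is a T-frame).

K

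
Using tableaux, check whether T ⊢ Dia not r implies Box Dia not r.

Tableau for the negation not (Dia not r implies Box Dia not r):
1. not (Dia not r implies Box Dia not r), 0
2. Dia not r, 0
3. not Box Dia not r, 0
4. not r, 1
5. not Dia not r, 2
6. r, 2
Accessibility: 0R0, 0R1, 0R2, 1R1, 2R2
The negation has an open branch (countermodel exists).

Not valid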